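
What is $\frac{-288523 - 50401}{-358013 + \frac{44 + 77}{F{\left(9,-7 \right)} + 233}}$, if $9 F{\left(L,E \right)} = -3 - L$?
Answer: $\frac{58888045}{62204668} \approx 0.94668$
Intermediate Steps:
$F{\left(L,E \right)} = - \frac{1}{3} - \frac{L}{9}$ ($F{\left(L,E \right)} = \frac{-3 - L}{9} = - \frac{1}{3} - \frac{L}{9}$)
$\frac{-288523 - 50401}{-358013 + \frac{44 + 77}{F{\left(9,-7 \right)} + 233}} = \frac{-288523 - 50401}{-358013 + \frac{44 + 77}{\left(- \frac{1}{3} - 1\right) + 233}} = - \frac{338924}{-358013 + \frac{1}{\left(- \frac{1}{3} - 1\right) + 233} \cdot 121} = - \frac{338924}{-358013 + \frac{1}{- \frac{4}{3} + 233} \cdot 121} = - \frac{338924}{-358013 + \frac{1}{\frac{695}{3}} \cdot 121} = - \frac{338924}{-358013 + \frac{3}{695} \cdot 121} = - \frac{338924}{-358013 + \frac{363}{695}} = - \frac{338924}{- \frac{248818672}{695}} = \left(-338924\right) \left(- \frac{695}{248818672}\right) = \frac{58888045}{62204668}$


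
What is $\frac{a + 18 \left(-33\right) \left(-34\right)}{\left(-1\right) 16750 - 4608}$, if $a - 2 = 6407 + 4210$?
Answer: $- \frac{30815}{21358} \approx -1.4428$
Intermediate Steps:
$a = 10619$ ($a = 2 + \left(6407 + 4210\right) = 2 + 10617 = 10619$)
$\frac{a + 18 \left(-33\right) \left(-34\right)}{\left(-1\right) 16750 - 4608} = \frac{10619 + 18 \left(-33\right) \left(-34\right)}{\left(-1\right) 16750 - 4608} = \frac{10619 - -20196}{-16750 - 4608} = \frac{10619 + 20196}{-21358} = 30815 \left(- \frac{1}{21358}\right) = - \frac{30815}{21358}$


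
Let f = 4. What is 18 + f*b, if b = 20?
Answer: 98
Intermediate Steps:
18 + f*b = 18 + 4*20 = 18 + 80 = 98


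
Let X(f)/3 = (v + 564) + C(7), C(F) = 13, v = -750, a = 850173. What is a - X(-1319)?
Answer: 850692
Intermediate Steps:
X(f) = -519 (X(f) = 3*((-750 + 564) + 13) = 3*(-186 + 13) = 3*(-173) = -519)
a - X(-1319) = 850173 - 1*(-519) = 850173 + 519 = 850692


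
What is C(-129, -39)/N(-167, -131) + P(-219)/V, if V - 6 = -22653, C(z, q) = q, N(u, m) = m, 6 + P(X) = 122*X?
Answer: 1461359/988919 ≈ 1.4777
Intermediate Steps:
P(X) = -6 + 122*X
V = -22647 (V = 6 - 22653 = -22647)
C(-129, -39)/N(-167, -131) + P(-219)/V = -39/(-131) + (-6 + 122*(-219))/(-22647) = -39*(-1/131) + (-6 - 26718)*(-1/22647) = 39/131 - 26724*(-1/22647) = 39/131 + 8908/7549 = 1461359/988919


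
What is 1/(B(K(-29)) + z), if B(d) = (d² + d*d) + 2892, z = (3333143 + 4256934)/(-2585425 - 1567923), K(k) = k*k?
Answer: 4153348/5887172145915 ≈ 7.0549e-7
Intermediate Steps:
K(k) = k²
z = -7590077/4153348 (z = 7590077/(-4153348) = 7590077*(-1/4153348) = -7590077/4153348 ≈ -1.8275)
B(d) = 2892 + 2*d² (B(d) = (d² + d²) + 2892 = 2*d² + 2892 = 2892 + 2*d²)
1/(B(K(-29)) + z) = 1/((2892 + 2*((-29)²)²) - 7590077/4153348) = 1/((2892 + 2*841²) - 7590077/4153348) = 1/((2892 + 2*707281) - 7590077/4153348) = 1/((2892 + 1414562) - 7590077/4153348) = 1/(1417454 - 7590077/4153348) = 1/(5887172145915/4153348) = 4153348/5887172145915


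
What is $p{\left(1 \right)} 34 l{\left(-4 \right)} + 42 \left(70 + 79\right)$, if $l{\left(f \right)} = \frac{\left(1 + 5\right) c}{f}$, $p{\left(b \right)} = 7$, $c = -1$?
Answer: $6615$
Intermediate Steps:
$l{\left(f \right)} = - \frac{6}{f}$ ($l{\left(f \right)} = \frac{\left(1 + 5\right) \left(-1\right)}{f} = \frac{6 \left(-1\right)}{f} = - \frac{6}{f}$)
$p{\left(1 \right)} 34 l{\left(-4 \right)} + 42 \left(70 + 79\right) = 7 \cdot 34 \left(- \frac{6}{-4}\right) + 42 \left(70 + 79\right) = 238 \left(\left(-6\right) \left(- \frac{1}{4}\right)\right) + 42 \cdot 149 = 238 \cdot \frac{3}{2} + 6258 = 357 + 6258 = 6615$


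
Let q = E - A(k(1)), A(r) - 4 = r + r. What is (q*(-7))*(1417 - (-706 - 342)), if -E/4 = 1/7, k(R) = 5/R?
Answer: 251430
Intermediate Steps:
A(r) = 4 + 2*r (A(r) = 4 + (r + r) = 4 + 2*r)
E = -4/7 ≈ -0.57143
q = -102/7 (q = -4/7 - (4 + 2*(5/1)) = -4/7 - (4 + 2*(5*1)) = -4/7 - (4 + 2*5) = -4/7 - (4 + 10) = -4/7 - 1*14 = -4/7 - 14 = -102/7 ≈ -14.571)
(q*(-7))*(1417 - (-706 - 342)) = (-102/7*(-7))*(1417 - (-706 - 342)) = 102*(1417 - 1*(-1048)) = 102*(1417 + 1048) = 102*2465 = 251430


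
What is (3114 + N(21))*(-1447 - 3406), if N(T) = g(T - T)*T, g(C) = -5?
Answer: -14602677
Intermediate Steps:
N(T) = -5*T
(3114 + N(21))*(-1447 - 3406) = (3114 - 5*21)*(-1447 - 3406) = (3114 - 105)*(-4853) = 3009*(-4853) = -14602677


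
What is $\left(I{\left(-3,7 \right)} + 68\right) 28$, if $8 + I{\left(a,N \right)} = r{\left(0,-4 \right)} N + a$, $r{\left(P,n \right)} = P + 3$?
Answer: $2184$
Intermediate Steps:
$r{\left(P,n \right)} = 3 + P$
$I{\left(a,N \right)} = -8 + a + 3 N$ ($I{\left(a,N \right)} = -8 + \left(\left(3 + 0\right) N + a\right) = -8 + \left(3 N + a\right) = -8 + \left(a + 3 N\right) = -8 + a + 3 N$)
$\left(I{\left(-3,7 \right)} + 68\right) 28 = \left(\left(-8 - 3 + 3 \cdot 7\right) + 68\right) 28 = \left(\left(-8 - 3 + 21\right) + 68\right) 28 = \left(10 + 68\right) 28 = 78 \cdot 28 = 2184$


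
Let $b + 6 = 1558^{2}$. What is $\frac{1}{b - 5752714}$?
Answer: $- \frac{1}{3325356} \approx -3.0072 \cdot 10^{-7}$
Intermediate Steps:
$b = 2427358$ ($b = -6 + 1558^{2} = -6 + 2427364 = 2427358$)
$\frac{1}{b - 5752714} = \frac{1}{2427358 - 5752714} = \frac{1}{-3325356} = - \frac{1}{3325356}$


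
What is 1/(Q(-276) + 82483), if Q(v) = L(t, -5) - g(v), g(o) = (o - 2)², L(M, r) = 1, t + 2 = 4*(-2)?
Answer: 1/5200 ≈ 0.00019231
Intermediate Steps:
t = -10 (t = -2 + 4*(-2) = -2 - 8 = -10)
g(o) = (-2 + o)²
Q(v) = 1 - (-2 + v)²
1/(Q(-276) + 82483) = 1/((1 - (-2 - 276)²) + 82483) = 1/((1 - 1*(-278)²) + 82483) = 1/((1 - 1*77284) + 82483) = 1/((1 - 77284) + 82483) = 1/(-77283 + 82483) = 1/5200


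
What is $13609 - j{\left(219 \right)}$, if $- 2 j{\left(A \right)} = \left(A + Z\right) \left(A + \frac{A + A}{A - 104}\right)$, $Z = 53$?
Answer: $\frac{5049763}{115} \approx 43911.0$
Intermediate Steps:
$j{\left(A \right)} = - \frac{\left(53 + A\right) \left(A + \frac{2 A}{-104 + A}\right)}{2}$ ($j{\left(A \right)} = - \frac{\left(A + 53\right) \left(A + \frac{A + A}{A - 104}\right)}{2} = - \frac{\left(53 + A\right) \left(A + \frac{2 A}{-104 + A}\right)}{2}$)
$13609 - j{\left(219 \right)} = 13609 - \frac{1}{2} \cdot 219 \frac{1}{-104 + 219} \left(5406 - 219^{2} + 49 \cdot 219\right) = 13609 - \frac{1}{2} \cdot 219 \cdot \frac{1}{115} \left(5406 - 47961 + 10731\right) = 13609 - \frac{1}{2} \cdot 219 \cdot \frac{1}{115} \left(-31824\right) = 13609 - - \frac{3484728}{115} = 13609 + \frac{3484728}{115} = \frac{5049763}{115}$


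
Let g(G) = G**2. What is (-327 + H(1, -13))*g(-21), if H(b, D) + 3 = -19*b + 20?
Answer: -145089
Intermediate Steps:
H(b, D) = 17 - 19*b (H(b, D) = -3 + (-19*b + 20) = -3 + (20 - 19*b) = 17 - 19*b)
(-327 + H(1, -13))*g(-21) = (-327 + (17 - 19*1))*(-21)**2 = (-327 + (17 - 19))*441 = (-327 - 2)*441 = -329*441 = -145089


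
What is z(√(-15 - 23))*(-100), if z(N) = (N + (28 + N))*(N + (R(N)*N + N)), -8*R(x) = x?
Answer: 1900 - 6550*I*√38 ≈ 1900.0 - 40377.0*I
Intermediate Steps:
R(x) = -x/8
z(N) = (28 + 2*N)*(2*N - N²/8) (z(N) = (N + (28 + N))*(N + ((-N/8)*N + N)) = (28 + 2*N)*(N + (-N²/8 + N)) = (28 + 2*N)*(N + (N - N²/8)) = (28 + 2*N)*(2*N - N²/8))
z(√(-15 - 23))*(-100) = (√(-15 - 23)*(224 - (√(-15 - 23))² + 2*√(-15 - 23))/4)*(-100) = (√(-38)*(224 - (√(-38))² + 2*√(-38))/4)*(-100) = ((I*√38)*(224 - (I*√38)² + 2*(I*√38))/4)*(-100) = ((I*√38)*(224 - 1*(-38) + 2*I*√38)/4)*(-100) = ((I*√38)*(224 + 38 + 2*I*√38)/4)*(-100) = ((I*√38)*(262 + 2*I*√38)/4)*(-100) = (I*√38*(262 + 2*I*√38)/4)*(-100) = -25*I*√38*(262 + 2*I*√38)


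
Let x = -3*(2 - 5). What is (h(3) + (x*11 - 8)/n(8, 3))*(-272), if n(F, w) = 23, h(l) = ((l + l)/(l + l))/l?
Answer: -80512/69 ≈ -1166.8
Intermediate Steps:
x = 9 (x = -3*(-3) = 9)
h(l) = 1/l (h(l) = ((2*l)/((2*l)))/l = ((2*l)*(1/(2*l)))/l = 1/l)
(h(3) + (x*11 - 8)/n(8, 3))*(-272) = (1/3 + (9*11 - 8)/23)*(-272) = (1/3 + (99 - 8)*(1/23))*(-272) = (1/3 + 91*(1/23))*(-272) = (1/3 + 91/23)*(-272) = (296/69)*(-272) = -80512/69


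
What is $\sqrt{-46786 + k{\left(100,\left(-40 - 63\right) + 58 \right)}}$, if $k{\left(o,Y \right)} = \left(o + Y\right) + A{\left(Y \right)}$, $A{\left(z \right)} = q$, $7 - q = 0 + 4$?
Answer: $6 i \sqrt{1298} \approx 216.17 i$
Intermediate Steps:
$q = 3$ ($q = 7 - \left(0 + 4\right) = 7 - 4 = 3$)
$A{\left(z \right)} = 3$
$k{\left(o,Y \right)} = 3 + Y + o$ ($k{\left(o,Y \right)} = \left(o + Y\right) + 3 = \left(Y + o\right) + 3 = 3 + Y + o$)
$\sqrt{-46786 + k{\left(100,\left(-40 - 63\right) + 58 \right)}} = \sqrt{-46786 + \left(3 + \left(\left(-40 - 63\right) + 58\right) + 100\right)} = \sqrt{-46786 + \left(3 + \left(-103 + 58\right) + 100\right)} = \sqrt{-46786 + \left(3 - 45 + 100\right)} = \sqrt{-46786 + 58} = \sqrt{-46728} = 6 i \sqrt{1298}$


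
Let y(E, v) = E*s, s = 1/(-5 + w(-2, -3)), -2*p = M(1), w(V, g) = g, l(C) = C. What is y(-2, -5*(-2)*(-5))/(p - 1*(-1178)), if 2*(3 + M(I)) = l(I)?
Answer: 1/4717 ≈ 0.00021200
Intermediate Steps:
M(I) = -3 + I/2
p = 5/4 (p = -(-3 + (1/2)*1)/2 = -(-3 + 1/2)/2 = -1/2*(-5/2) = 5/4 ≈ 1.2500)
s = -1/8 (s = 1/(-5 - 3) = 1/(-8) = -1/8 ≈ -0.12500)
y(E, v) = -E/8 (y(E, v) = E*(-1/8) = -E/8)
y(-2, -5*(-2)*(-5))/(p - 1*(-1178)) = (-1/8*(-2))/(5/4 - 1*(-1178)) = 1/(4*(5/4 + 1178)) = 1/(4*(4717/4)) = (1/4)*(4/4717) = 1/4717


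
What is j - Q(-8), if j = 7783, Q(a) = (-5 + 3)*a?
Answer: 7767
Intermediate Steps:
Q(a) = -2*a
j - Q(-8) = 7783 - (-2)*(-8) = 7783 - 1*16 = 7783 - 16 = 7767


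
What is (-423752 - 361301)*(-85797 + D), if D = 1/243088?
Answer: 16373238970695155/243088 ≈ 6.7355e+10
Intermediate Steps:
D = 1/243088 ≈ 4.1137e-6
(-423752 - 361301)*(-85797 + D) = (-423752 - 361301)*(-85797 + 1/243088) = -785053*(-20856221135/243088) = 16373238970695155/243088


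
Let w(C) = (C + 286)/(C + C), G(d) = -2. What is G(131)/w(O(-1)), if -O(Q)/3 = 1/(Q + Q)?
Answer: -12/575 ≈ -0.020870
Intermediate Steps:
O(Q) = -3/(2*Q) (O(Q) = -3/(Q + Q) = -3*1/(2*Q) = -3/(2*Q))
w(C) = (286 + C)/(2*C) (w(C) = (286 + C)/((2*C)) = (286 + C)*(1/(2*C)) = (286 + C)/(2*C))
G(131)/w(O(-1)) = -2*3/(286 - 3/2/(-1)) = -2*3/(286 - 3/2*(-1)) = -2*3/(286 + 3/2) = -2/((1/2)*(2/3)*(575/2)) = -2/575/6 = -2*6/575 = -12/575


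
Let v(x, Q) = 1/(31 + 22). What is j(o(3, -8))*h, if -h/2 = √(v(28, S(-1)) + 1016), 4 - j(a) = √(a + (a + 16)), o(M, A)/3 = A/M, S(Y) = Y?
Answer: -8*√2853997/53 ≈ -255.00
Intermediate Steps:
v(x, Q) = 1/53
o(M, A) = 3*A/M (o(M, A) = 3*(A/M) = 3*A/M)
j(a) = 4 - √(16 + 2*a) (j(a) = 4 - √(a + (a + 16)) = 4 - √(a + (16 + a)) = 4 - √(16 + 2*a))
h = -2*√2853997/53 (h = -2*√(1/53 + 1016) = -2*√2853997/53 ≈ -63.750)
j(o(3, -8))*h = (4 - √(16 + 2*(3*(-8)/3)))*(-2*√2853997/53) = (4 - √(16 + 2*(3*(-8)*(⅓))))*(-2*√2853997/53) = (4 - √(16 + 2*(-8)))*(-2*√2853997/53) = (4 - √(16 - 16))*(-2*√2853997/53) = (4 - √0)*(-2*√2853997/53) = (4 - 1*0)*(-2*√2853997/53) = (4 + 0)*(-2*√2853997/53) = 4*(-2*√2853997/53) = -8*√2853997/53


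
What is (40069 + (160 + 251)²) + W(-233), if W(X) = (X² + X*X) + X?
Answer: 317335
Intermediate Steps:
W(X) = X + 2*X² (W(X) = (X² + X²) + X = 2*X² + X = X + 2*X²)
(40069 + (160 + 251)²) + W(-233) = (40069 + (160 + 251)²) - 233*(1 + 2*(-233)) = (40069 + 411²) - 233*(1 - 466) = (40069 + 168921) - 233*(-465) = 208990 + 108345 = 317335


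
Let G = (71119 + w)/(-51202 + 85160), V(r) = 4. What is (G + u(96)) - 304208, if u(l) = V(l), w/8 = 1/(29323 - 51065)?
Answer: -112298390050627/369157418 ≈ -3.0420e+5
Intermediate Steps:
w = -4/10871 (w = 8/(29323 - 51065) = 8/(-21742) = 8*(-1/21742) = -4/10871 ≈ -0.00036795)
u(l) = 4
G = 773134645/369157418 (G = (71119 - 4/10871)/(-51202 + 85160) = (773134645/10871)/33958 = (773134645/10871)*(1/33958) = 773134645/369157418 ≈ 2.0943)
(G + u(96)) - 304208 = (773134645/369157418 + 4) - 304208 = 2249764317/369157418 - 304208 = -112298390050627/369157418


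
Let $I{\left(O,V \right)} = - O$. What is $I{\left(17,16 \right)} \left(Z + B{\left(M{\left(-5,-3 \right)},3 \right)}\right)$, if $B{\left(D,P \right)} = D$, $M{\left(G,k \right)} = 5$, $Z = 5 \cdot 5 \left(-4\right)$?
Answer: $1615$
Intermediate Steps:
$Z = -100$ ($Z = 25 \left(-4\right) = -100$)
$I{\left(17,16 \right)} \left(Z + B{\left(M{\left(-5,-3 \right)},3 \right)}\right) = \left(-1\right) 17 \left(-100 + 5\right) = \left(-17\right) \left(-95\right) = 1615$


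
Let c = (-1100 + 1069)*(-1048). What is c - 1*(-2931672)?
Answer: 2964160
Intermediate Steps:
c = 32488 (c = -31*(-1048) = 32488)
c - 1*(-2931672) = 32488 - 1*(-2931672) = 32488 + 2931672 = 2964160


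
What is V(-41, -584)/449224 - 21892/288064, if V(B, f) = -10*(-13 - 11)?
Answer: -305164889/4043914448 ≈ -0.075463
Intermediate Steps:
V(B, f) = 240 (V(B, f) = -10*(-24) = 240)
V(-41, -584)/449224 - 21892/288064 = 240/449224 - 21892/288064 = 240*(1/449224) - 21892*1/288064 = 30/56153 - 5473/72016 = -305164889/4043914448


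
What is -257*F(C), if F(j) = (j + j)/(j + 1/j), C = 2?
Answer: -2056/5 ≈ -411.20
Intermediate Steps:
F(j) = 2*j/(j + 1/j) (F(j) = (2*j)/(j + 1/j) = 2*j/(j + 1/j))
-257*F(C) = -514*2**2/(1 + 2**2) = -514*4/(1 + 4) = -514*4/5 = -257*8/5 = -2056/5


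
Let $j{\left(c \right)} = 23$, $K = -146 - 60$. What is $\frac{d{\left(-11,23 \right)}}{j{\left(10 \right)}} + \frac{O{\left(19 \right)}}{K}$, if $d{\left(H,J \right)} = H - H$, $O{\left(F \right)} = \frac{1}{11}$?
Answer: $- \frac{1}{2266} \approx -0.00044131$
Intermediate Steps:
$K = -206$
$O{\left(F \right)} = \frac{1}{11}$
$d{\left(H,J \right)} = 0$
$\frac{d{\left(-11,23 \right)}}{j{\left(10 \right)}} + \frac{O{\left(19 \right)}}{K} = \frac{0}{23} + \frac{1}{11 \left(-206\right)} = 0 \cdot \frac{1}{23} + \frac{1}{11} \left(- \frac{1}{206}\right) = 0 - \frac{1}{2266} = - \frac{1}{2266}$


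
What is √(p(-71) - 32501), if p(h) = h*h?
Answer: 2*I*√6865 ≈ 165.71*I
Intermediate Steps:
p(h) = h²
√(p(-71) - 32501) = √((-71)² - 32501) = √(5041 - 32501) = √(-27460) = 2*I*√6865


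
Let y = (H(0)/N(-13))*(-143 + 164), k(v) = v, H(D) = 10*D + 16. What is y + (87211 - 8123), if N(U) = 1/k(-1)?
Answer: 78752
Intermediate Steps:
H(D) = 16 + 10*D
N(U) = -1 (N(U) = 1/(-1) = -1)
y = -336 (y = ((16 + 10*0)/(-1))*(-143 + 164) = ((16 + 0)*(-1))*21 = (16*(-1))*21 = -16*21 = -336)
y + (87211 - 8123) = -336 + (87211 - 8123) = -336 + 79088 = 78752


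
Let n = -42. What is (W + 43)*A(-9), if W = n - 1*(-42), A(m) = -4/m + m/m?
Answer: 559/9 ≈ 62.111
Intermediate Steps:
A(m) = 1 - 4/m (A(m) = -4/m + 1 = 1 - 4/m)
W = 0 (W = -42 - 1*(-42) = -42 + 42 = 0)
(W + 43)*A(-9) = (0 + 43)*((-4 - 9)/(-9)) = 43*(-⅑*(-13)) = 43*(13/9) = 559/9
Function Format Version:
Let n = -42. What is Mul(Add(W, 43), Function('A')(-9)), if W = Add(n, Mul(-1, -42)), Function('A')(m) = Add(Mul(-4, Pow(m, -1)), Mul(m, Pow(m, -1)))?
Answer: Rational(559, 9) ≈ 62.111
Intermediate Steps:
Function('A')(m) = Add(1, Mul(-4, Pow(m, -1))) (Function('A')(m) = Add(Mul(-4, Pow(m, -1)), 1) = Add(1, Mul(-4, Pow(m, -1))))
W = 0 (W = Add(-42, Mul(-1, -42)) = Add(-42, 42) = 0)
Mul(Add(W, 43), Function('A')(-9)) = Mul(Add(0, 43), Mul(Pow(-9, -1), Add(-4, -9))) = Mul(43, Mul(Rational(-1, 9), -13)) = Mul(43, Rational(13, 9)) = Rational(559, 9)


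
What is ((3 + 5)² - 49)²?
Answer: 225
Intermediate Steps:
((3 + 5)² - 49)² = (8² - 49)² = (64 - 49)² = 15² = 225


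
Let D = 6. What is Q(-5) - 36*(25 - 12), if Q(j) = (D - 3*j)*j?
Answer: -573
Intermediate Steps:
Q(j) = j*(6 - 3*j) (Q(j) = (6 - 3*j)*j = j*(6 - 3*j))
Q(-5) - 36*(25 - 12) = 3*(-5)*(2 - 1*(-5)) - 36*(25 - 12) = 3*(-5)*(2 + 5) - 36*13 = 3*(-5)*7 - 1*468 = -105 - 468 = -573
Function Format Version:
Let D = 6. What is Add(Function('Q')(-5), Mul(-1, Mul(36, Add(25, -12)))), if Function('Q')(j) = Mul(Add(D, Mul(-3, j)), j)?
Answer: -573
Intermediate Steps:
Function('Q')(j) = Mul(j, Add(6, Mul(-3, j))) (Function('Q')(j) = Mul(Add(6, Mul(-3, j)), j) = Mul(j, Add(6, Mul(-3, j))))
Add(Function('Q')(-5), Mul(-1, Mul(36, Add(25, -12)))) = Add(Mul(3, -5, Add(2, Mul(-1, -5))), Mul(-1, Mul(36, Add(25, -12)))) = Add(Mul(3, -5, Add(2, 5)), Mul(-1, Mul(36, 13))) = Add(Mul(3, -5, 7), Mul(-1, 468)) = Add(-105, -468) = -573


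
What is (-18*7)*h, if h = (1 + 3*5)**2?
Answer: -32256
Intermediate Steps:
h = 256 (h = (1 + 15)**2 = 16**2 = 256)
(-18*7)*h = -18*7*256 = -126*256 = -32256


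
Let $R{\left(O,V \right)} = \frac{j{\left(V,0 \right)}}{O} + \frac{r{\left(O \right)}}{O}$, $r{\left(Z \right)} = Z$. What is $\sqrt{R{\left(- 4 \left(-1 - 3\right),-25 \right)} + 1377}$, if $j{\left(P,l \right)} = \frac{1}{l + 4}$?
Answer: $\frac{\sqrt{88193}}{8} \approx 37.122$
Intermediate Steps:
$j{\left(P,l \right)} = \frac{1}{4 + l}$
$R{\left(O,V \right)} = 1 + \frac{1}{4 O}$ ($R{\left(O,V \right)} = \frac{1}{\left(4 + 0\right) O} + \frac{O}{O} = \frac{1}{4 O} + 1 = 1 + \frac{1}{4 O}$)
$\sqrt{R{\left(- 4 \left(-1 - 3\right),-25 \right)} + 1377} = \sqrt{\frac{\frac{1}{4} - 4 \left(-1 - 3\right)}{\left(-4\right) \left(-1 - 3\right)} + 1377} = \sqrt{\frac{\frac{1}{4} - -16}{\left(-4\right) \left(-4\right)} + 1377} = \sqrt{\frac{\frac{1}{4} + 16}{16} + 1377} = \sqrt{\frac{1}{16} \cdot \frac{65}{4} + 1377} = \sqrt{\frac{65}{64} + 1377} = \sqrt{\frac{88193}{64}} = \frac{\sqrt{88193}}{8}$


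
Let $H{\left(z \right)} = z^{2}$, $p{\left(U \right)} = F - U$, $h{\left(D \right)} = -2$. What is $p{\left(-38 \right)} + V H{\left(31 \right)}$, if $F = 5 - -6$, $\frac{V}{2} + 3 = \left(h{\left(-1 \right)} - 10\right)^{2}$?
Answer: $271051$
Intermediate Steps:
$V = 282$ ($V = -6 + 2 \left(-2 - 10\right)^{2} = -6 + 2 \left(-12\right)^{2} = -6 + 2 \cdot 144 = -6 + 288 = 282$)
$F = 11$ ($F = 5 + 6 = 11$)
$p{\left(U \right)} = 11 - U$
$p{\left(-38 \right)} + V H{\left(31 \right)} = \left(11 - -38\right) + 282 \cdot 31^{2} = \left(11 + 38\right) + 282 \cdot 961 = 49 + 271002 = 271051$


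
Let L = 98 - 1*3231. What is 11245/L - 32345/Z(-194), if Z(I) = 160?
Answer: -1586709/7712 ≈ -205.75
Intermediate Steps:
L = -3133 (L = 98 - 3231 = -3133)
11245/L - 32345/Z(-194) = 11245/(-3133) - 32345/160 = 11245*(-1/3133) - 32345*1/160 = -865/241 - 6469/32 = -1586709/7712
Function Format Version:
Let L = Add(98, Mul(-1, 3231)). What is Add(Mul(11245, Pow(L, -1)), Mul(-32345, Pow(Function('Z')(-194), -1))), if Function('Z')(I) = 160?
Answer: Rational(-1586709, 7712) ≈ -205.75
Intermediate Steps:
L = -3133 (L = Add(98, -3231) = -3133)
Add(Mul(11245, Pow(L, -1)), Mul(-32345, Pow(Function('Z')(-194), -1))) = Add(Mul(11245, Pow(-3133, -1)), Mul(-32345, Pow(160, -1))) = Add(Mul(11245, Rational(-1, 3133)), Mul(-32345, Rational(1, 160))) = Add(Rational(-865, 241), Rational(-6469, 32)) = Rational(-1586709, 7712)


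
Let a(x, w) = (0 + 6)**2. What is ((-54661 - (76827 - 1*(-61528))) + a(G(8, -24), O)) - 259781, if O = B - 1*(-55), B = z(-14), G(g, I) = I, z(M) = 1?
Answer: -452761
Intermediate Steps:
B = 1
O = 56 (O = 1 - 1*(-55) = 1 + 55 = 56)
a(x, w) = 36 (a(x, w) = 6**2 = 36)
((-54661 - (76827 - 1*(-61528))) + a(G(8, -24), O)) - 259781 = ((-54661 - (76827 - 1*(-61528))) + 36) - 259781 = ((-54661 - (76827 + 61528)) + 36) - 259781 = ((-54661 - 1*138355) + 36) - 259781 = ((-54661 - 138355) + 36) - 259781 = (-193016 + 36) - 259781 = -192980 - 259781 = -452761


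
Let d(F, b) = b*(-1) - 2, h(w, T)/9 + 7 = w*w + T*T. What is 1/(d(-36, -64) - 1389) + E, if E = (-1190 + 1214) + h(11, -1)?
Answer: 1405292/1327 ≈ 1059.0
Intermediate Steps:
h(w, T) = -63 + 9*T**2 + 9*w**2 (h(w, T) = -63 + 9*(w*w + T*T) = -63 + 9*(w**2 + T**2) = -63 + 9*(T**2 + w**2) = -63 + (9*T**2 + 9*w**2) = -63 + 9*T**2 + 9*w**2)
d(F, b) = -2 - b (d(F, b) = -b - 2 = -2 - b)
E = 1059 (E = (-1190 + 1214) + (-63 + 9*(-1)**2 + 9*11**2) = 24 + (-63 + 9*1 + 9*121) = 24 + (-63 + 9 + 1089) = 24 + 1035 = 1059)
1/(d(-36, -64) - 1389) + E = 1/((-2 - 1*(-64)) - 1389) + 1059 = 1/((-2 + 64) - 1389) + 1059 = 1/(62 - 1389) + 1059 = 1/(-1327) + 1059 = -1/1327 + 1059 = 1405292/1327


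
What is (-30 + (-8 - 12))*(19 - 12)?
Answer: -350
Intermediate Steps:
(-30 + (-8 - 12))*(19 - 12) = (-30 - 20)*7 = -50*7 = -350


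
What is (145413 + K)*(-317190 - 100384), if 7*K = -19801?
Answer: -416776433660/7 ≈ -5.9539e+10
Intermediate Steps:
K = -19801/7 (K = (⅐)*(-19801) = -19801/7 ≈ -2828.7)
(145413 + K)*(-317190 - 100384) = (145413 - 19801/7)*(-317190 - 100384) = (998090/7)*(-417574) = -416776433660/7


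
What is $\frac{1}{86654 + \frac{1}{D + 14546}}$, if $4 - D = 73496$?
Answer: $\frac{58946}{5107906683} \approx 1.154 \cdot 10^{-5}$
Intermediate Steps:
$D = -73492$ ($D = 4 - 73496 = -73492$)
$\frac{1}{86654 + \frac{1}{D + 14546}} = \frac{1}{86654 + \frac{1}{-73492 + 14546}} = \frac{1}{86654 + \frac{1}{-58946}} = \frac{1}{86654 - \frac{1}{58946}} = \frac{1}{\frac{5107906683}{58946}} = \frac{58946}{5107906683}$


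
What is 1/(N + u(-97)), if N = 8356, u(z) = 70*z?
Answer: 1/1566 ≈ 0.00063857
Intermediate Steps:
1/(N + u(-97)) = 1/(8356 + 70*(-97)) = 1/(8356 - 6790) = 1/1566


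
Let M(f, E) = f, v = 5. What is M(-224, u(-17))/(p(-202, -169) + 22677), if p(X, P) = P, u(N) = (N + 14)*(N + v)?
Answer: -56/5627 ≈ -0.0099520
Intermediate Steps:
u(N) = (5 + N)*(14 + N) (u(N) = (N + 14)*(N + 5) = (14 + N)*(5 + N) = (5 + N)*(14 + N))
M(-224, u(-17))/(p(-202, -169) + 22677) = -224/(-169 + 22677) = -224/22508 = -224*1/22508 = -56/5627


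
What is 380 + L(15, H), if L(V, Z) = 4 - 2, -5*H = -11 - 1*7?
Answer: 382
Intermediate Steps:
H = 18/5 (H = -(-11 - 1*7)/5 = -(-11 - 7)/5 = -⅕*(-18) = 18/5 ≈ 3.6000)
L(V, Z) = 2
380 + L(15, H) = 380 + 2 = 382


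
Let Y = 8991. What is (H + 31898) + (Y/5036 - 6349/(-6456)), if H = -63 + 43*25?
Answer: 267518407505/8128104 ≈ 32913.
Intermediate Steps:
H = 1012 (H = -63 + 1075 = 1012)
(H + 31898) + (Y/5036 - 6349/(-6456)) = (1012 + 31898) + (8991/5036 - 6349/(-6456)) = 32910 + (8991*(1/5036) - 6349*(-1/6456)) = 32910 + (8991/5036 + 6349/6456) = 32910 + 22504865/8128104 = 267518407505/8128104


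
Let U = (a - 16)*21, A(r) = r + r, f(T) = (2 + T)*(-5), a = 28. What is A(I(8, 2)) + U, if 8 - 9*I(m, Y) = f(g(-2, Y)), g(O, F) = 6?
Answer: 788/3 ≈ 262.67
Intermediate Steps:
f(T) = -10 - 5*T
I(m, Y) = 16/3 (I(m, Y) = 8/9 - (-10 - 5*6)/9 = 8/9 - (-10 - 30)/9 = 8/9 - ⅑*(-40) = 8/9 + 40/9 = 16/3)
A(r) = 2*r
U = 252 (U = (28 - 16)*21 = 12*21 = 252)
A(I(8, 2)) + U = 2*(16/3) + 252 = 32/3 + 252 = 788/3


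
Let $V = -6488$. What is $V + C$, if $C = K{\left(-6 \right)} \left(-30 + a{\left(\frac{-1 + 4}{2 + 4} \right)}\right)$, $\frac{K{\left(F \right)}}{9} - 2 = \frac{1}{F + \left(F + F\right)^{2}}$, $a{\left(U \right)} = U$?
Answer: $- \frac{645925}{92} \approx -7020.9$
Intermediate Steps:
$K{\left(F \right)} = 18 + \frac{9}{F + 4 F^{2}}$ ($K{\left(F \right)} = 18 + \frac{9}{F + \left(F + F\right)^{2}} = 18 + \frac{9}{F + \left(2 F\right)^{2}} = 18 + \frac{9}{F + 4 F^{2}}$)
$C = - \frac{49029}{92}$ ($C = \frac{9 \left(1 + 2 \left(-6\right) + 8 \left(-6\right)^{2}\right)}{\left(-6\right) \left(1 + 4 \left(-6\right)\right)} \left(-30 + \frac{-1 + 4}{2 + 4}\right) = 9 \left(- \frac{1}{6}\right) \frac{1}{1 - 24} \left(1 - 12 + 8 \cdot 36\right) \left(-30 + \frac{3}{6}\right) = 9 \left(- \frac{1}{6}\right) \frac{1}{-23} \left(1 - 12 + 288\right) \left(-30 + 3 \cdot \frac{1}{6}\right) = 9 \left(- \frac{1}{6}\right) \left(- \frac{1}{23}\right) 277 \left(-30 + \frac{1}{2}\right) = \frac{831}{46} \left(- \frac{59}{2}\right) = - \frac{49029}{92} \approx -532.92$)
$V + C = -6488 - \frac{49029}{92} = - \frac{645925}{92}$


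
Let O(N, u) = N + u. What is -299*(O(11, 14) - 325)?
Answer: 89700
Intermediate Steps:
-299*(O(11, 14) - 325) = -299*((11 + 14) - 325) = -299*(25 - 325) = -299*(-300) = 89700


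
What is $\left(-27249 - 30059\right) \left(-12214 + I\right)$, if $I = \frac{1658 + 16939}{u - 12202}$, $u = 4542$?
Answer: $\frac{1340689670699}{1915} \approx 7.001 \cdot 10^{8}$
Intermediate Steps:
$I = - \frac{18597}{7660}$ ($I = \frac{1658 + 16939}{4542 - 12202} = \frac{18597}{-7660} = 18597 \left(- \frac{1}{7660}\right) = - \frac{18597}{7660} \approx -2.4278$)
$\left(-27249 - 30059\right) \left(-12214 + I\right) = \left(-27249 - 30059\right) \left(-12214 - \frac{18597}{7660}\right) = \left(-57308\right) \left(- \frac{93577837}{7660}\right) = \frac{1340689670699}{1915}$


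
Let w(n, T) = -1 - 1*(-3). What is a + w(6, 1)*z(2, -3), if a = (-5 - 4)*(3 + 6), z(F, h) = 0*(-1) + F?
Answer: -77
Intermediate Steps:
w(n, T) = 2 (w(n, T) = -1 + 3 = 2)
z(F, h) = F (z(F, h) = 0 + F = F)
a = -81 (a = -9*9 = -81)
a + w(6, 1)*z(2, -3) = -81 + 2*2 = -81 + 4 = -77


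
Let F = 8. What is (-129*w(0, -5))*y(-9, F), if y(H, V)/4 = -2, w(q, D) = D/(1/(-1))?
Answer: 5160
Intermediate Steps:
w(q, D) = -D (w(q, D) = D/(-1) = D*(-1) = -D)
y(H, V) = -8 (y(H, V) = 4*(-2) = -8)
(-129*w(0, -5))*y(-9, F) = -(-129)*(-5)*(-8) = -129*5*(-8) = -645*(-8) = 5160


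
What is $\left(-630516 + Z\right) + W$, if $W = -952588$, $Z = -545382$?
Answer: $-2128486$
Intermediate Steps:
$\left(-630516 + Z\right) + W = \left(-630516 - 545382\right) - 952588 = -1175898 - 952588 = -2128486$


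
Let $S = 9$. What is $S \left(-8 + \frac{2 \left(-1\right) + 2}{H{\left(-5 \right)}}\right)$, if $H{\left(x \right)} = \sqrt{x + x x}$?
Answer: $-72$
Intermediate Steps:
$H{\left(x \right)} = \sqrt{x + x^{2}}$
$S \left(-8 + \frac{2 \left(-1\right) + 2}{H{\left(-5 \right)}}\right) = 9 \left(-8 + \frac{2 \left(-1\right) + 2}{\sqrt{- 5 \left(1 - 5\right)}}\right) = 9 \left(-8 + \frac{-2 + 2}{\sqrt{\left(-5\right) \left(-4\right)}}\right) = 9 \left(-8 + \frac{0}{\sqrt{20}}\right) = 9 \left(-8 + \frac{0}{2 \sqrt{5}}\right) = 9 \left(-8 + 0 \frac{\sqrt{5}}{10}\right) = 9 \left(-8 + 0\right) = 9 \left(-8\right) = -72$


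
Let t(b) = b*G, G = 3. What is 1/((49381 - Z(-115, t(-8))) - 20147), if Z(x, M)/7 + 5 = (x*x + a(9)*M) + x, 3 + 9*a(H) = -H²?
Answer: -1/64069 ≈ -1.5608e-5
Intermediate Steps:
t(b) = 3*b (t(b) = b*3 = 3*b)
a(H) = -⅓ - H²/9 (a(H) = -⅓ + (-H²)/9 = -⅓ - H²/9)
Z(x, M) = -35 + 7*x + 7*x² - 196*M/3 (Z(x, M) = -35 + 7*((x*x + (-⅓ - ⅑*9²)*M) + x) = -35 + 7*((x² + (-⅓ - ⅑*81)*M) + x) = -35 + 7*((x² + (-⅓ - 9)*M) + x) = -35 + 7*((x² - 28*M/3) + x) = -35 + 7*(x + x² - 28*M/3) = -35 + (7*x + 7*x² - 196*M/3) = -35 + 7*x + 7*x² - 196*M/3)
1/((49381 - Z(-115, t(-8))) - 20147) = 1/((49381 - (-35 + 7*(-115) + 7*(-115)² - 196*(-8))) - 20147) = 1/((49381 - (-35 - 805 + 7*13225 - 196/3*(-24))) - 20147) = 1/((49381 - (-35 - 805 + 92575 + 1568)) - 20147) = 1/((49381 - 1*93303) - 20147) = 1/((49381 - 93303) - 20147) = 1/(-43922 - 20147) = 1/(-64069) = -1/64069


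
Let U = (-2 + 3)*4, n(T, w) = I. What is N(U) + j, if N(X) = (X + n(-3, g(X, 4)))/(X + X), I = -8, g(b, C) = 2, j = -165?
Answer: -331/2 ≈ -165.50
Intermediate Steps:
n(T, w) = -8
U = 4 (U = 1*4 = 4)
N(X) = (-8 + X)/(2*X) (N(X) = (X - 8)/(X + X) = (-8 + X)/((2*X)) = (-8 + X)*(1/(2*X)) = (-8 + X)/(2*X))
N(U) + j = (½)*(-8 + 4)/4 - 165 = (½)*(¼)*(-4) - 165 = -½ - 165 = -331/2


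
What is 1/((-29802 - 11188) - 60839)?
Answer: -1/101829 ≈ -9.8204e-6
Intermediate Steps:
1/((-29802 - 11188) - 60839) = 1/(-40990 - 60839) = 1/(-101829) = -1/101829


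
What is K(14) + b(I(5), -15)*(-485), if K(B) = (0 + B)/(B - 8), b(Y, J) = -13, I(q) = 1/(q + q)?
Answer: 18922/3 ≈ 6307.3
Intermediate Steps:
I(q) = 1/(2*q)
K(B) = B/(-8 + B)
K(14) + b(I(5), -15)*(-485) = 14/(-8 + 14) - 13*(-485) = 14/6 + 6305 = 14*(1/6) + 6305 = 7/3 + 6305 = 18922/3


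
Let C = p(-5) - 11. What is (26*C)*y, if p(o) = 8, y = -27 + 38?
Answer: -858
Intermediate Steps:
y = 11
C = -3 (C = 8 - 11 = -3)
(26*C)*y = (26*(-3))*11 = -78*11 = -858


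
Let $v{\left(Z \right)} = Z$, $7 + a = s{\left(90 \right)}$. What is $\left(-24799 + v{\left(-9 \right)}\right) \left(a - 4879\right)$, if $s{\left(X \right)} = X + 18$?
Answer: $118532624$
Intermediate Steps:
$s{\left(X \right)} = 18 + X$
$a = 101$ ($a = -7 + \left(18 + 90\right) = -7 + 108 = 101$)
$\left(-24799 + v{\left(-9 \right)}\right) \left(a - 4879\right) = \left(-24799 - 9\right) \left(101 - 4879\right) = \left(-24808\right) \left(-4778\right) = 118532624$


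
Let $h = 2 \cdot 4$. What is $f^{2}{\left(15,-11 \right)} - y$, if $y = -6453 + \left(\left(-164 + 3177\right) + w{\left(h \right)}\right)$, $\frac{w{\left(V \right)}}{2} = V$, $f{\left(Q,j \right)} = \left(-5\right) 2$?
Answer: $3524$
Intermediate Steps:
$f{\left(Q,j \right)} = -10$
$h = 8$
$w{\left(V \right)} = 2 V$
$y = -3424$ ($y = -6453 + \left(\left(-164 + 3177\right) + 2 \cdot 8\right) = -6453 + \left(3013 + 16\right) = -6453 + 3029 = -3424$)
$f^{2}{\left(15,-11 \right)} - y = \left(-10\right)^{2} - -3424 = 100 + 3424 = 3524$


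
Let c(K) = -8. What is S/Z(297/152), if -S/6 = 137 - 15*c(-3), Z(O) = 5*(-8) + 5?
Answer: 1542/35 ≈ 44.057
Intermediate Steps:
Z(O) = -35 (Z(O) = -40 + 5 = -35)
S = -1542 (S = -6*(137 - 15*(-8)) = -6*(137 + 120) = -6*257 = -1542)
S/Z(297/152) = -1542/(-35) = -1542*(-1/35) = 1542/35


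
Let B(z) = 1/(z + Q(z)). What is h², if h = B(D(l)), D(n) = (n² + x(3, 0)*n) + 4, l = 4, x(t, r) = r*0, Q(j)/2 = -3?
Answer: 1/196 ≈ 0.0051020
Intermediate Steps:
Q(j) = -6 (Q(j) = 2*(-3) = -6)
x(t, r) = 0
D(n) = 4 + n² (D(n) = (n² + 0*n) + 4 = (n² + 0) + 4 = n² + 4 = 4 + n²)
B(z) = 1/(-6 + z) (B(z) = 1/(z - 6) = 1/(-6 + z))
h = 1/14 (h = 1/(-6 + (4 + 4²)) = 1/(-6 + (4 + 16)) = 1/(-6 + 20) = 1/14 ≈ 0.071429)
h² = (1/14)² = 1/196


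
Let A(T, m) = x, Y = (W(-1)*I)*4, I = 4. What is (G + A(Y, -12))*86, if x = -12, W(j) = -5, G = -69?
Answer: -6966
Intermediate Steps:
Y = -80 (Y = -5*4*4 = -20*4 = -80)
A(T, m) = -12
(G + A(Y, -12))*86 = (-69 - 12)*86 = -81*86 = -6966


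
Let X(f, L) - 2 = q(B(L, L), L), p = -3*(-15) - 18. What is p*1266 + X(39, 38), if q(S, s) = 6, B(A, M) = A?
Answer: 34190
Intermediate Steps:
p = 27 (p = 45 - 18 = 27)
X(f, L) = 8 (X(f, L) = 2 + 6 = 8)
p*1266 + X(39, 38) = 27*1266 + 8 = 34182 + 8 = 34190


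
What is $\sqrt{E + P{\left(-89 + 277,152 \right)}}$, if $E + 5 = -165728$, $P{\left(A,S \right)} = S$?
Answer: $i \sqrt{165581} \approx 406.92 i$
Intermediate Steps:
$E = -165733$ ($E = -5 - 165728 = -165733$)
$\sqrt{E + P{\left(-89 + 277,152 \right)}} = \sqrt{-165733 + 152} = \sqrt{-165581} = i \sqrt{165581}$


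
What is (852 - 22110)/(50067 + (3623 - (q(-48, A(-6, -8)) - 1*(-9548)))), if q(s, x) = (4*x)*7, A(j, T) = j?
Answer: -3543/7385 ≈ -0.47976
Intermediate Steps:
q(s, x) = 28*x
(852 - 22110)/(50067 + (3623 - (q(-48, A(-6, -8)) - 1*(-9548)))) = (852 - 22110)/(50067 + (3623 - (28*(-6) - 1*(-9548)))) = -21258/(50067 + (3623 - (-168 + 9548))) = -21258/(50067 + (3623 - 1*9380)) = -21258/(50067 + (3623 - 9380)) = -21258/(50067 - 5757) = -21258/44310 = -21258*1/44310 = -3543/7385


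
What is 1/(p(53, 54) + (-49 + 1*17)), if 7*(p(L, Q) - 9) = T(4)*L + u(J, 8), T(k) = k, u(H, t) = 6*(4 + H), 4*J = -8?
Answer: 1/9 ≈ 0.11111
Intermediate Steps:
J = -2 (J = (1/4)*(-8) = -2)
u(H, t) = 24 + 6*H
p(L, Q) = 75/7 + 4*L/7 (p(L, Q) = 9 + (4*L + (24 + 6*(-2)))/7 = 9 + (4*L + (24 - 12))/7 = 9 + (4*L + 12)/7 = 9 + (12 + 4*L)/7 = 9 + (12/7 + 4*L/7) = 75/7 + 4*L/7)
1/(p(53, 54) + (-49 + 1*17)) = 1/((75/7 + (4/7)*53) + (-49 + 1*17)) = 1/((75/7 + 212/7) + (-49 + 17)) = 1/(41 - 32) = 1/9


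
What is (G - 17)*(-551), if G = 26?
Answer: -4959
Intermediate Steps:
(G - 17)*(-551) = (26 - 17)*(-551) = 9*(-551) = -4959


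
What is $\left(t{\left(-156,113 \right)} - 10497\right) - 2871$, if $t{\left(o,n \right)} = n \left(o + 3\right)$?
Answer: $-30657$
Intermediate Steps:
$t{\left(o,n \right)} = n \left(3 + o\right)$
$\left(t{\left(-156,113 \right)} - 10497\right) - 2871 = \left(113 \left(3 - 156\right) - 10497\right) - 2871 = \left(113 \left(-153\right) - 10497\right) - 2871 = \left(-17289 - 10497\right) - 2871 = -27786 - 2871 = -30657$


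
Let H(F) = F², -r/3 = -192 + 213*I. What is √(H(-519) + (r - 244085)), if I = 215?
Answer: I*√111533 ≈ 333.97*I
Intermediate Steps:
r = -136809 (r = -3*(-192 + 213*215) = -3*(-192 + 45795) = -3*45603 = -136809)
√(H(-519) + (r - 244085)) = √((-519)² + (-136809 - 244085)) = √(269361 - 380894) = √(-111533) = I*√111533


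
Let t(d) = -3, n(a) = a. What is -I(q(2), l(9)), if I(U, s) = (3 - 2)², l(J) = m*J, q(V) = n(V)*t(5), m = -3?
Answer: -1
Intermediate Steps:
q(V) = -3*V (q(V) = V*(-3) = -3*V)
l(J) = -3*J
I(U, s) = 1 (I(U, s) = 1² = 1)
-I(q(2), l(9)) = -1*1 = -1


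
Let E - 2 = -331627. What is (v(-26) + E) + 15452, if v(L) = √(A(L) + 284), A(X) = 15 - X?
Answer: -316173 + 5*√13 ≈ -3.1616e+5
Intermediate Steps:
E = -331625 (E = 2 - 331627 = -331625)
v(L) = √(299 - L) (v(L) = √((15 - L) + 284) = √(299 - L))
(v(-26) + E) + 15452 = (√(299 - 1*(-26)) - 331625) + 15452 = (√(299 + 26) - 331625) + 15452 = (√325 - 331625) + 15452 = (5*√13 - 331625) + 15452 = (-331625 + 5*√13) + 15452 = -316173 + 5*√13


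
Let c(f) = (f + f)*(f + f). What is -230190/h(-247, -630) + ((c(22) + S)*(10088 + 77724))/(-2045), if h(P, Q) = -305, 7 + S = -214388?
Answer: 1138137579898/124745 ≈ 9.1237e+6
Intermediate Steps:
S = -214395 (S = -7 - 214388 = -214395)
c(f) = 4*f² (c(f) = (2*f)*(2*f) = 4*f²)
-230190/h(-247, -630) + ((c(22) + S)*(10088 + 77724))/(-2045) = -230190/(-305) + ((4*22² - 214395)*(10088 + 77724))/(-2045) = -230190*(-1/305) + ((4*484 - 214395)*87812)*(-1/2045) = 46038/61 + ((1936 - 214395)*87812)*(-1/2045) = 46038/61 - 212459*87812*(-1/2045) = 46038/61 - 18656449708*(-1/2045) = 46038/61 + 18656449708/2045 = 1138137579898/124745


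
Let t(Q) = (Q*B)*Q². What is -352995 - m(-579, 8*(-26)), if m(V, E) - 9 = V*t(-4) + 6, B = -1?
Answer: -315954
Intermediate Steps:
t(Q) = -Q³ (t(Q) = (Q*(-1))*Q² = (-Q)*Q² = -Q³)
m(V, E) = 15 + 64*V (m(V, E) = 9 + (V*(-1*(-4)³) + 6) = 9 + (V*(-1*(-64)) + 6) = 9 + (V*64 + 6) = 9 + (64*V + 6) = 9 + (6 + 64*V) = 15 + 64*V)
-352995 - m(-579, 8*(-26)) = -352995 - (15 + 64*(-579)) = -352995 - (15 - 37056) = -352995 - 1*(-37041) = -352995 + 37041 = -315954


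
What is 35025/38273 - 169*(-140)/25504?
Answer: 449704195/244028648 ≈ 1.8428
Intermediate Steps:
35025/38273 - 169*(-140)/25504 = 35025*(1/38273) + 23660*(1/25504) = 35025/38273 + 5915/6376 = 449704195/244028648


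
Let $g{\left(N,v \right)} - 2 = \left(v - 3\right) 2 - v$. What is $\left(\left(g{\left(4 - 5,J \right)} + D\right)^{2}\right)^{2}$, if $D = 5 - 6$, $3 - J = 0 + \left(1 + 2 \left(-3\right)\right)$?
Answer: $81$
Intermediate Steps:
$J = 8$ ($J = 3 - \left(0 + \left(1 + 2 \left(-3\right)\right)\right) = 3 - \left(0 + \left(1 - 6\right)\right) = 3 - \left(0 - 5\right) = 3 - -5 = 3 + 5 = 8$)
$g{\left(N,v \right)} = -4 + v$ ($g{\left(N,v \right)} = 2 - \left(v - \left(v - 3\right) 2\right) = 2 - \left(v - \left(-3 + v\right) 2\right) = 2 + \left(\left(-6 + 2 v\right) - v\right) = 2 + \left(-6 + v\right) = -4 + v$)
$D = -1$ ($D = 5 - 6 = -1$)
$\left(\left(g{\left(4 - 5,J \right)} + D\right)^{2}\right)^{2} = \left(\left(\left(-4 + 8\right) - 1\right)^{2}\right)^{2} = \left(\left(4 - 1\right)^{2}\right)^{2} = \left(3^{2}\right)^{2} = 9^{2} = 81$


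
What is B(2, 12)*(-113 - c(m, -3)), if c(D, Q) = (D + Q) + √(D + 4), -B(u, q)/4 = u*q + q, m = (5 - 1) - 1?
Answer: 16272 + 144*√7 ≈ 16653.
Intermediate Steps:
m = 3 (m = 4 - 1 = 3)
B(u, q) = -4*q - 4*q*u (B(u, q) = -4*(u*q + q) = -4*(q*u + q) = -4*(q + q*u) = -4*q - 4*q*u)
c(D, Q) = D + Q + √(4 + D) (c(D, Q) = (D + Q) + √(4 + D) = D + Q + √(4 + D))
B(2, 12)*(-113 - c(m, -3)) = (-4*12*(1 + 2))*(-113 - (3 - 3 + √(4 + 3))) = (-4*12*3)*(-113 - (3 - 3 + √7)) = -144*(-113 - √7) = 16272 + 144*√7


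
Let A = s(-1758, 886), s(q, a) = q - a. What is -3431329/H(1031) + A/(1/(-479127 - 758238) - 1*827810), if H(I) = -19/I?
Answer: 3623677353825523977689/19461759292369 ≈ 1.8619e+8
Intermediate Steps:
A = -2644 (A = -1758 - 1*886 = -1758 - 886 = -2644)
-3431329/H(1031) + A/(1/(-479127 - 758238) - 1*827810) = -3431329/((-19/1031)) - 2644/(1/(-479127 - 758238) - 1*827810) = -3431329/((-19*1/1031)) - 2644/(1/(-1237365) - 827810) = -3431329/(-19/1031) - 2644/(-1/1237365 - 827810) = -3431329*(-1031/19) - 2644/(-1024303120651/1237365) = 3537700199/19 - 2644*(-1237365/1024303120651) = 3537700199/19 + 3271593060/1024303120651 = 3623677353825523977689/19461759292369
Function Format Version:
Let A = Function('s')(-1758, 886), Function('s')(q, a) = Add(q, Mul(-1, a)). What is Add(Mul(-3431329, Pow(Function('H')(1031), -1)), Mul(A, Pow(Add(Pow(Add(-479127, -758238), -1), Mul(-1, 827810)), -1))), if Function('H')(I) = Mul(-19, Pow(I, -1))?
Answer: Rational(3623677353825523977689, 19461759292369) ≈ 1.8619e+8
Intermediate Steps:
A = -2644 (A = Add(-1758, Mul(-1, 886)) = Add(-1758, -886) = -2644)
Add(Mul(-3431329, Pow(Function('H')(1031), -1)), Mul(A, Pow(Add(Pow(Add(-479127, -758238), -1), Mul(-1, 827810)), -1))) = Add(Mul(-3431329, Pow(Mul(-19, Pow(1031, -1)), -1)), Mul(-2644, Pow(Add(Pow(Add(-479127, -758238), -1), Mul(-1, 827810)), -1))) = Add(Mul(-3431329, Pow(Mul(-19, Rational(1, 1031)), -1)), Mul(-2644, Pow(Add(Pow(-1237365, -1), -827810), -1))) = Add(Mul(-3431329, Pow(Rational(-19, 1031), -1)), Mul(-2644, Pow(Add(Rational(-1, 1237365), -827810), -1))) = Add(Mul(-3431329, Rational(-1031, 19)), Mul(-2644, Pow(Rational(-1024303120651, 1237365), -1))) = Add(Rational(3537700199, 19), Mul(-2644, Rational(-1237365, 1024303120651))) = Add(Rational(3537700199, 19), Rational(3271593060, 1024303120651)) = Rational(3623677353825523977689, 19461759292369)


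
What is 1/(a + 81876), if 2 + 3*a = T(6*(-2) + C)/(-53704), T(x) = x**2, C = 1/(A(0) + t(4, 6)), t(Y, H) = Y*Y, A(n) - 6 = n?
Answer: 25992736/2128163901189 ≈ 1.2214e-5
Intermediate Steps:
A(n) = 6 + n
t(Y, H) = Y**2
C = 1/22 (C = 1/((6 + 0) + 4**2) = 1/(6 + 16) = 1/22 ≈ 0.045455)
a = -17351547/25992736 (a = -2/3 + ((6*(-2) + 1/22)**2/(-53704))/3 = -2/3 + ((-12 + 1/22)**2*(-1/53704))/3 = -2/3 + ((-263/22)**2*(-1/53704))/3 = -2/3 + ((69169/484)*(-1/53704))/3 = -2/3 + (1/3)*(-69169/25992736) = -2/3 - 69169/77978208 = -17351547/25992736 ≈ -0.66755)
1/(a + 81876) = 1/(-17351547/25992736 + 81876) = 1/(2128163901189/25992736) = 25992736/2128163901189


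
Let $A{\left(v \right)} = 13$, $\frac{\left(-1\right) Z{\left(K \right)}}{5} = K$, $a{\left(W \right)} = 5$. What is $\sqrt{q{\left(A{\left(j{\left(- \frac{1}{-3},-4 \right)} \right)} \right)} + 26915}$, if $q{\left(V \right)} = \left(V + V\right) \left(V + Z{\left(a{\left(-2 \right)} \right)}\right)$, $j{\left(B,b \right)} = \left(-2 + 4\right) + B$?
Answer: $\sqrt{26603} \approx 163.1$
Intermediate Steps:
$Z{\left(K \right)} = - 5 K$
$j{\left(B,b \right)} = 2 + B$
$q{\left(V \right)} = 2 V \left(-25 + V\right)$ ($q{\left(V \right)} = \left(V + V\right) \left(V - 25\right) = 2 V \left(V - 25\right) = 2 V \left(-25 + V\right)$)
$\sqrt{q{\left(A{\left(j{\left(- \frac{1}{-3},-4 \right)} \right)} \right)} + 26915} = \sqrt{2 \cdot 13 \left(-25 + 13\right) + 26915} = \sqrt{2 \cdot 13 \left(-12\right) + 26915} = \sqrt{-312 + 26915} = \sqrt{26603}$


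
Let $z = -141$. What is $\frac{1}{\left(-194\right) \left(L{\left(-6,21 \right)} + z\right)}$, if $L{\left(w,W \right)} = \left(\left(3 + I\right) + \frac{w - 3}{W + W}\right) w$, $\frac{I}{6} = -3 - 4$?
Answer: $- \frac{7}{128040} \approx -5.467 \cdot 10^{-5}$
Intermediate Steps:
$I = -42$ ($I = 6 \left(-3 - 4\right) = 6 \left(-7\right) = -42$)
$L{\left(w,W \right)} = w \left(-39 + \frac{-3 + w}{2 W}\right)$ ($L{\left(w,W \right)} = \left(\left(3 - 42\right) + \frac{w - 3}{W + W}\right) w = \left(-39 + \frac{-3 + w}{2 W}\right) w = w \left(-39 + \frac{-3 + w}{2 W}\right)$)
$\frac{1}{\left(-194\right) \left(L{\left(-6,21 \right)} + z\right)} = \frac{1}{\left(-194\right) \left(\frac{1}{2} \left(-6\right) \frac{1}{21} \left(-3 - 6 - 1638\right) - 141\right)} = \frac{1}{\left(-194\right) \left(\frac{1}{2} \left(-6\right) \frac{1}{21} \left(-1647\right) - 141\right)} = \frac{1}{\left(-194\right) \left(\frac{1647}{7} - 141\right)} = \frac{1}{\left(-194\right) \frac{660}{7}} = \frac{1}{- \frac{128040}{7}} = - \frac{7}{128040}$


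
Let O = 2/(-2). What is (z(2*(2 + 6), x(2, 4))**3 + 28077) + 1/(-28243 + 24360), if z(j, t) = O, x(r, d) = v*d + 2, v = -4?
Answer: 109019107/3883 ≈ 28076.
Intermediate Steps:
x(r, d) = 2 - 4*d (x(r, d) = -4*d + 2 = 2 - 4*d)
O = -1 (O = 2*(-1/2) = -1)
z(j, t) = -1
(z(2*(2 + 6), x(2, 4))**3 + 28077) + 1/(-28243 + 24360) = ((-1)**3 + 28077) + 1/(-28243 + 24360) = (-1 + 28077) + 1/(-3883) = 28076 - 1/3883 = 109019107/3883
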